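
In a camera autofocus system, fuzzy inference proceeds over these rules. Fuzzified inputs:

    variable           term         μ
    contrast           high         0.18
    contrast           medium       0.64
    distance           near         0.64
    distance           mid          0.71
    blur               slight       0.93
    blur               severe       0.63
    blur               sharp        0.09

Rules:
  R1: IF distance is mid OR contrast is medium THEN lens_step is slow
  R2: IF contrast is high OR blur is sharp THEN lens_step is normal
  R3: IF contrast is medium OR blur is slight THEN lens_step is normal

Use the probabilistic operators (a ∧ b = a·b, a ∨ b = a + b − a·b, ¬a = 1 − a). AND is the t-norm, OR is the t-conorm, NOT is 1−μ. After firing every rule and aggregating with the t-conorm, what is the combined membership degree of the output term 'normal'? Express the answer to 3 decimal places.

R1: mid=0.71, medium=0.64; OR[a + b − a·b] → w = 0.8956
R2: high=0.18, sharp=0.09; OR[a + b − a·b] → w = 0.2538
R3: medium=0.64, slight=0.93; OR[a + b − a·b] → w = 0.9748
Rules with consequent 'normal': {R2, R3} → strengths 0.2538, 0.9748
Aggregate via t-conorm [a + b − a·b]: 0.9812

0.981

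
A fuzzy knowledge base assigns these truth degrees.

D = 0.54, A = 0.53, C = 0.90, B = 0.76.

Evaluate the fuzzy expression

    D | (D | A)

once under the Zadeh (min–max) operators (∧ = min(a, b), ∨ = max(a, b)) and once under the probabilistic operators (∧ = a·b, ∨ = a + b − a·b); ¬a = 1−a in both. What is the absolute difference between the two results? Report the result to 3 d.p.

Under Zadeh (min–max):
  D | A = max(a, b) on (0.54, 0.53) = 0.54
  D | (D | A) = max(a, b) on (0.54, 0.54) = 0.54
  → value = 0.5400
Under probabilistic:
  D | A = a + b − a·b on (0.5400, 0.5300) = 0.7838
  D | (D | A) = a + b − a·b on (0.5400, 0.7838) = 0.9005
  → value = 0.9005
|0.5400 − 0.9005| = 0.361

0.361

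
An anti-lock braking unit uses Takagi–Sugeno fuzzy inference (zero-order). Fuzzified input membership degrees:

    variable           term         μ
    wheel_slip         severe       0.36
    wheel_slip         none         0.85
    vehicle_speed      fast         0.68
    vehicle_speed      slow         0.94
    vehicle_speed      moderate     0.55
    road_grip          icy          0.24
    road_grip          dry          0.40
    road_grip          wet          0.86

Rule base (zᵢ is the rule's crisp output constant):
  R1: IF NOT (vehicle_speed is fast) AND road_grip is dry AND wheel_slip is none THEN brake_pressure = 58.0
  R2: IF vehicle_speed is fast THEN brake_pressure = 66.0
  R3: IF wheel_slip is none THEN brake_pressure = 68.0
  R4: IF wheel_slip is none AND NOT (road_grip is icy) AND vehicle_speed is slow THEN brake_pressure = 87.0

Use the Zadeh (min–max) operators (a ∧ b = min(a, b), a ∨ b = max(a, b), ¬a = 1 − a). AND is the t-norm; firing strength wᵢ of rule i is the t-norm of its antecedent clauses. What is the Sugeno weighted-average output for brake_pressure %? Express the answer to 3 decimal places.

R1 (z=58.0): ¬fast=1−0.68=0.32, dry=0.40, none=0.85; AND[min(a, b)] → w = 0.32
R2 (z=66.0): fast=0.68 → w = 0.68
R3 (z=68.0): none=0.85 → w = 0.85
R4 (z=87.0): none=0.85, ¬icy=1−0.24=0.76, slow=0.94; AND[min(a, b)] → w = 0.76
Weighted average = (0.32·58.0 + 0.68·66.0 + 0.85·68.0 + 0.76·87.0) / (0.32 + 0.68 + 0.85 + 0.76)
  = 187.3600 / 2.6100 = 71.785

71.785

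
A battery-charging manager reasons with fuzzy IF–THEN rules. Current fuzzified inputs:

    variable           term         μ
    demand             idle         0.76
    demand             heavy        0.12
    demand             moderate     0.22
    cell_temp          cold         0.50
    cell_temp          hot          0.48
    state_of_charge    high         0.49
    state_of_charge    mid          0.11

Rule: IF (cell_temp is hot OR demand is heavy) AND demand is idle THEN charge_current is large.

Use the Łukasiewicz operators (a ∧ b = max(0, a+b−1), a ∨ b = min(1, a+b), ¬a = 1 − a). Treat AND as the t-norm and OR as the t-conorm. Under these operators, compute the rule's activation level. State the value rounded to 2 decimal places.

0.36

firing strength: (hot=0.48 OR heavy=0.12) = 0.60; AND[max(0, a+b−1)] with idle=0.76 → w = 0.36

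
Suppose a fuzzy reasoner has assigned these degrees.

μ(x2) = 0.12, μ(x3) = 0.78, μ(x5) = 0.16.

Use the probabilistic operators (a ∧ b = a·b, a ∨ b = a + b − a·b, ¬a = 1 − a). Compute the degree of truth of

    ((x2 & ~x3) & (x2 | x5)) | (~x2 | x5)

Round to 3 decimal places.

~x3 = 1 − 0.7800 = 0.2200
x2 & ~x3 = a·b on (0.1200, 0.2200) = 0.0264
x2 | x5 = a + b − a·b on (0.1200, 0.1600) = 0.2608
(x2 & ~x3) & (x2 | x5) = a·b on (0.0264, 0.2608) = 0.0069
~x2 = 1 − 0.1200 = 0.8800
~x2 | x5 = a + b − a·b on (0.8800, 0.1600) = 0.8992
((x2 & ~x3) & (x2 | x5)) | (~x2 | x5) = a + b − a·b on (0.0069, 0.8992) = 0.8999

0.900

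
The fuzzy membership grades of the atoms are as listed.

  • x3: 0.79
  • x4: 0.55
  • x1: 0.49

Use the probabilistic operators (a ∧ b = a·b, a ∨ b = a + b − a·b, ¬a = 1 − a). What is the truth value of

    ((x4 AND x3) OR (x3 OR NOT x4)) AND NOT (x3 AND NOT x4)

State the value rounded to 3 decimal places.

0.602

x4 AND x3 = a·b on (0.5500, 0.7900) = 0.4345
NOT x4 = 1 − 0.5500 = 0.4500
x3 OR NOT x4 = a + b − a·b on (0.7900, 0.4500) = 0.8845
(x4 AND x3) OR (x3 OR NOT x4) = a + b − a·b on (0.4345, 0.8845) = 0.9347
NOT x4 = 1 − 0.5500 = 0.4500
x3 AND NOT x4 = a·b on (0.7900, 0.4500) = 0.3555
NOT (x3 AND NOT x4) = 1 − 0.3555 = 0.6445
((x4 AND x3) OR (x3 OR NOT x4)) AND NOT (x3 AND NOT x4) = a·b on (0.9347, 0.6445) = 0.6024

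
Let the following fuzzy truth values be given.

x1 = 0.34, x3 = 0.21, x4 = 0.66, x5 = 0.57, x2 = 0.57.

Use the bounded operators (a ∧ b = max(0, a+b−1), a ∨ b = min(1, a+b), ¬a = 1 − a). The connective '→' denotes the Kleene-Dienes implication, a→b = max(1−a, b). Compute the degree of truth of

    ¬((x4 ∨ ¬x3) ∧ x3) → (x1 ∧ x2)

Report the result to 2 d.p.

¬x3 = 1 − 0.21 = 0.79
x4 ∨ ¬x3 = min(1, a+b) on (0.66, 0.79) = 1.00
(x4 ∨ ¬x3) ∧ x3 = max(0, a+b−1) on (1.00, 0.21) = 0.21
¬((x4 ∨ ¬x3) ∧ x3) = 1 − 0.21 = 0.79
x1 ∧ x2 = max(0, a+b−1) on (0.34, 0.57) = 0.00
¬((x4 ∨ ¬x3) ∧ x3) → (x1 ∧ x2)  [Kleene-Dienes: max(1−a, b)] with a=0.79, b=0.00 → 0.21

0.21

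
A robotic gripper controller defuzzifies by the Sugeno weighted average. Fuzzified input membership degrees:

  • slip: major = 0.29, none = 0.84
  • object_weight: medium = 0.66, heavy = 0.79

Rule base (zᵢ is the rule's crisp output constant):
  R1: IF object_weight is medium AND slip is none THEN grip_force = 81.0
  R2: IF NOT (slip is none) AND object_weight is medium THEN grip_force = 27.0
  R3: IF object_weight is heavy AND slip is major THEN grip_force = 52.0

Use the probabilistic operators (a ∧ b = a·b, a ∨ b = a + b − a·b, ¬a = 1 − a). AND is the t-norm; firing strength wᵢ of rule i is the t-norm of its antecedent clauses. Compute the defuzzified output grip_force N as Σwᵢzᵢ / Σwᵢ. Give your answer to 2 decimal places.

67.11

R1 (z=81.0): medium=0.66, none=0.84; AND[a·b] → w = 0.5544
R2 (z=27.0): ¬none=1−0.84=0.16, medium=0.66; AND[a·b] → w = 0.1056
R3 (z=52.0): heavy=0.79, major=0.29; AND[a·b] → w = 0.2291
Weighted average = (0.5544·81.0 + 0.1056·27.0 + 0.2291·52.0) / (0.5544 + 0.1056 + 0.2291)
  = 59.6708 / 0.8891 = 67.11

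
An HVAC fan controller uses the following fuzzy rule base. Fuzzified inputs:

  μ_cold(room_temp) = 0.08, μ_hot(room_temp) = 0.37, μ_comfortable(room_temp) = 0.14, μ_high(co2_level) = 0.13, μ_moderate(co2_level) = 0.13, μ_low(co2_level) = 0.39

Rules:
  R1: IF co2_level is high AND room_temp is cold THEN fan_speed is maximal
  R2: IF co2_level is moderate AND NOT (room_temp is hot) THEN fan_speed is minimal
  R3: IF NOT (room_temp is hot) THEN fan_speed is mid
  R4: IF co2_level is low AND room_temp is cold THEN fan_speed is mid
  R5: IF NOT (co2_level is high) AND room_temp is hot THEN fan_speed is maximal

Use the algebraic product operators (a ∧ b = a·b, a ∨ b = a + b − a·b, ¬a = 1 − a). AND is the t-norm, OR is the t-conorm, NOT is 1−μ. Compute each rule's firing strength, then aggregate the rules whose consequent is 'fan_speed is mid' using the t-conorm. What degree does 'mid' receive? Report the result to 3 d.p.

0.642

R1: high=0.13, cold=0.08; AND[a·b] → w = 0.0104
R2: moderate=0.13, ¬hot=1−0.37=0.63; AND[a·b] → w = 0.0819
R3: ¬hot=1−0.37=0.63 → w = 0.6300
R4: low=0.39, cold=0.08; AND[a·b] → w = 0.0312
R5: ¬high=1−0.13=0.87, hot=0.37; AND[a·b] → w = 0.3219
Rules with consequent 'mid': {R3, R4} → strengths 0.6300, 0.0312
Aggregate via t-conorm [a + b − a·b]: 0.6415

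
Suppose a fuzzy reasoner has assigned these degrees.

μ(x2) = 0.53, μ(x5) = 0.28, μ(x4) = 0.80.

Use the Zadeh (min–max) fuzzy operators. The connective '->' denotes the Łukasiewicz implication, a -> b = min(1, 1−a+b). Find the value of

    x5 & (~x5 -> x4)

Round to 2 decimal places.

~x5 = 1 − 0.28 = 0.72
~x5 -> x4  [Łukasiewicz: min(1, 1−a+b)] with a=0.72, b=0.80 → 1.00
x5 & (~x5 -> x4) = min(a, b) on (0.28, 1.00) = 0.28

0.28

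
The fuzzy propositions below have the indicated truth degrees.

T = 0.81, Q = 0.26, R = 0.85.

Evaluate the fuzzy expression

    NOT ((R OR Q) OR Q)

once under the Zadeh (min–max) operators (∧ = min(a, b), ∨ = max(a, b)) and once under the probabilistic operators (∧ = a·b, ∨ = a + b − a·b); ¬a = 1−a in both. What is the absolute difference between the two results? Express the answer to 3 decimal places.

0.068

Under Zadeh (min–max):
  R OR Q = max(a, b) on (0.85, 0.26) = 0.85
  (R OR Q) OR Q = max(a, b) on (0.85, 0.26) = 0.85
  NOT ((R OR Q) OR Q) = 1 − 0.85 = 0.15
  → value = 0.1500
Under probabilistic:
  R OR Q = a + b − a·b on (0.8500, 0.2600) = 0.8890
  (R OR Q) OR Q = a + b − a·b on (0.8890, 0.2600) = 0.9179
  NOT ((R OR Q) OR Q) = 1 − 0.9179 = 0.0821
  → value = 0.0821
|0.1500 − 0.0821| = 0.068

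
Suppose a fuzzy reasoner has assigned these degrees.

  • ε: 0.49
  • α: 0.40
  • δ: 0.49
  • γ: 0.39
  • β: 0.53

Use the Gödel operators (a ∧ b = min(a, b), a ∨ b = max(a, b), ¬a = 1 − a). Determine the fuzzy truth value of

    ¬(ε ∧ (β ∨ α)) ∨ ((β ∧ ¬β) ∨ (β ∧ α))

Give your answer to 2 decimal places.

0.51

β ∨ α = max(a, b) on (0.53, 0.40) = 0.53
ε ∧ (β ∨ α) = min(a, b) on (0.49, 0.53) = 0.49
¬(ε ∧ (β ∨ α)) = 1 − 0.49 = 0.51
¬β = 1 − 0.53 = 0.47
β ∧ ¬β = min(a, b) on (0.53, 0.47) = 0.47
β ∧ α = min(a, b) on (0.53, 0.40) = 0.40
(β ∧ ¬β) ∨ (β ∧ α) = max(a, b) on (0.47, 0.40) = 0.47
¬(ε ∧ (β ∨ α)) ∨ ((β ∧ ¬β) ∨ (β ∧ α)) = max(a, b) on (0.51, 0.47) = 0.51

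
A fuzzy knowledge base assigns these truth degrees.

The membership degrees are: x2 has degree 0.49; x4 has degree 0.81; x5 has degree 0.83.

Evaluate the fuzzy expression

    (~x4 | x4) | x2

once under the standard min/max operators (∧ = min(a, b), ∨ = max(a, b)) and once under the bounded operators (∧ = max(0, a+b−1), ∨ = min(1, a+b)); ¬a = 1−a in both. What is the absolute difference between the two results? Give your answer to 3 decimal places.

0.190

Under standard min/max:
  ~x4 = 1 − 0.81 = 0.19
  ~x4 | x4 = max(a, b) on (0.19, 0.81) = 0.81
  (~x4 | x4) | x2 = max(a, b) on (0.81, 0.49) = 0.81
  → value = 0.8100
Under bounded:
  ~x4 = 1 − 0.81 = 0.19
  ~x4 | x4 = min(1, a+b) on (0.19, 0.81) = 1.00
  (~x4 | x4) | x2 = min(1, a+b) on (1.00, 0.49) = 1.00
  → value = 1.0000
|0.8100 − 1.0000| = 0.190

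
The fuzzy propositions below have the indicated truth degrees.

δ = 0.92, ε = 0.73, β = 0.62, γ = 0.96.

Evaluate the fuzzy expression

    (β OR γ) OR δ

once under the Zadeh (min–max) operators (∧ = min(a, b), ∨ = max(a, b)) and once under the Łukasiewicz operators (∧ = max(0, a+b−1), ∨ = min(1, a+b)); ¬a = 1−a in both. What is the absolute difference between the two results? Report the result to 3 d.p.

0.040

Under Zadeh (min–max):
  β OR γ = max(a, b) on (0.62, 0.96) = 0.96
  (β OR γ) OR δ = max(a, b) on (0.96, 0.92) = 0.96
  → value = 0.9600
Under Łukasiewicz:
  β OR γ = min(1, a+b) on (0.62, 0.96) = 1.00
  (β OR γ) OR δ = min(1, a+b) on (1.00, 0.92) = 1.00
  → value = 1.0000
|0.9600 − 1.0000| = 0.040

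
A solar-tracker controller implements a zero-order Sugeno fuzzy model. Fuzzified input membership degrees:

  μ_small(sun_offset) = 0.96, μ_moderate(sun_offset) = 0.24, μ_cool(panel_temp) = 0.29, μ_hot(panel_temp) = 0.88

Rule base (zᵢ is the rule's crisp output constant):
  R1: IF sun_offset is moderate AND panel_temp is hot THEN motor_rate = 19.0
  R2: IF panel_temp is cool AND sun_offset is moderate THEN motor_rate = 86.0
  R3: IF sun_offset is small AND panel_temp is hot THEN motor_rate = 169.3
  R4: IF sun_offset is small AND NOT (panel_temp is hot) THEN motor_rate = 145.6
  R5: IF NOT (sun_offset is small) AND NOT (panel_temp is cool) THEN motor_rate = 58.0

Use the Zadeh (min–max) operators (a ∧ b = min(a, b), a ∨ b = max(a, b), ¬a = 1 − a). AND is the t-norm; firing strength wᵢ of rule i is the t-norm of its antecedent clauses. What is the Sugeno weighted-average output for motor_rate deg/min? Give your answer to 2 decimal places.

R1 (z=19.0): moderate=0.24, hot=0.88; AND[min(a, b)] → w = 0.24
R2 (z=86.0): cool=0.29, moderate=0.24; AND[min(a, b)] → w = 0.24
R3 (z=169.3): small=0.96, hot=0.88; AND[min(a, b)] → w = 0.88
R4 (z=145.6): small=0.96, ¬hot=1−0.88=0.12; AND[min(a, b)] → w = 0.12
R5 (z=58.0): ¬small=1−0.96=0.04, ¬cool=1−0.29=0.71; AND[min(a, b)] → w = 0.04
Weighted average = (0.24·19.0 + 0.24·86.0 + 0.88·169.3 + 0.12·145.6 + 0.04·58.0) / (0.24 + 0.24 + 0.88 + 0.12 + 0.04)
  = 193.9760 / 1.5200 = 127.62

127.62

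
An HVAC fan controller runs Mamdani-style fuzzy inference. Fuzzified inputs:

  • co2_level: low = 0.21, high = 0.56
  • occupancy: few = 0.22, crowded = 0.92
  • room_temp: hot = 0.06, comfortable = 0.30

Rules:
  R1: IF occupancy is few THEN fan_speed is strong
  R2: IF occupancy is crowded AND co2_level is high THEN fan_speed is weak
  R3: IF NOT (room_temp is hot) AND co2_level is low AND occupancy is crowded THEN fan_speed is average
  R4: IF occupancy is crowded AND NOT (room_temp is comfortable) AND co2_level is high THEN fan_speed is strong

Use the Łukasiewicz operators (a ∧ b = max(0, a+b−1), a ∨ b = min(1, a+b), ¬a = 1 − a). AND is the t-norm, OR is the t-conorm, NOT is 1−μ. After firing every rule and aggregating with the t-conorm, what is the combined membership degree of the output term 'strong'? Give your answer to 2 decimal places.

0.40

R1: few=0.22 → w = 0.22
R2: crowded=0.92, high=0.56; AND[max(0, a+b−1)] → w = 0.48
R3: ¬hot=1−0.06=0.94, low=0.21, crowded=0.92; AND[max(0, a+b−1)] → w = 0.07
R4: crowded=0.92, ¬comfortable=1−0.30=0.70, high=0.56; AND[max(0, a+b−1)] → w = 0.18
Rules with consequent 'strong': {R1, R4} → strengths 0.22, 0.18
Aggregate via t-conorm [min(1, a+b)]: 0.40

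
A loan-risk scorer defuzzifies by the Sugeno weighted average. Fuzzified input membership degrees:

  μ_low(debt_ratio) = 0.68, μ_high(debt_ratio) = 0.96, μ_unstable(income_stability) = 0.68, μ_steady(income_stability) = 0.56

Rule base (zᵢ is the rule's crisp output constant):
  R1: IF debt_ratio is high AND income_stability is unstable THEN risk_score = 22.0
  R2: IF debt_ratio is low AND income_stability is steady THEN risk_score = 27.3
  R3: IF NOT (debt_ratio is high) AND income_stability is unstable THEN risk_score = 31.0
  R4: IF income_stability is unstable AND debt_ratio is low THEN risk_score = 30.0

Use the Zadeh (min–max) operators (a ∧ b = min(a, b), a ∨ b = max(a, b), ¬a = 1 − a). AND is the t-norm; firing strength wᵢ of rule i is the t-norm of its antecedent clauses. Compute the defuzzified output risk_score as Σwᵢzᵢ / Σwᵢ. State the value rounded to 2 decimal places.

R1 (z=22.0): high=0.96, unstable=0.68; AND[min(a, b)] → w = 0.68
R2 (z=27.3): low=0.68, steady=0.56; AND[min(a, b)] → w = 0.56
R3 (z=31.0): ¬high=1−0.96=0.04, unstable=0.68; AND[min(a, b)] → w = 0.04
R4 (z=30.0): unstable=0.68, low=0.68; AND[min(a, b)] → w = 0.68
Weighted average = (0.68·22.0 + 0.56·27.3 + 0.04·31.0 + 0.68·30.0) / (0.68 + 0.56 + 0.04 + 0.68)
  = 51.8880 / 1.9600 = 26.47

26.47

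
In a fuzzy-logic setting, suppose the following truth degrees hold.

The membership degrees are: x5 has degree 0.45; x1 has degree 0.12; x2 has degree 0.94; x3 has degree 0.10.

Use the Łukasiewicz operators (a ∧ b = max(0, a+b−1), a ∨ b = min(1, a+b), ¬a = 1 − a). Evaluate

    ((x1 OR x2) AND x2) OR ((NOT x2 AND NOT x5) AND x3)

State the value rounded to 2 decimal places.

0.94

x1 OR x2 = min(1, a+b) on (0.12, 0.94) = 1.00
(x1 OR x2) AND x2 = max(0, a+b−1) on (1.00, 0.94) = 0.94
NOT x2 = 1 − 0.94 = 0.06
NOT x5 = 1 − 0.45 = 0.55
NOT x2 AND NOT x5 = max(0, a+b−1) on (0.06, 0.55) = 0.00
(NOT x2 AND NOT x5) AND x3 = max(0, a+b−1) on (0.00, 0.10) = 0.00
((x1 OR x2) AND x2) OR ((NOT x2 AND NOT x5) AND x3) = min(1, a+b) on (0.94, 0.00) = 0.94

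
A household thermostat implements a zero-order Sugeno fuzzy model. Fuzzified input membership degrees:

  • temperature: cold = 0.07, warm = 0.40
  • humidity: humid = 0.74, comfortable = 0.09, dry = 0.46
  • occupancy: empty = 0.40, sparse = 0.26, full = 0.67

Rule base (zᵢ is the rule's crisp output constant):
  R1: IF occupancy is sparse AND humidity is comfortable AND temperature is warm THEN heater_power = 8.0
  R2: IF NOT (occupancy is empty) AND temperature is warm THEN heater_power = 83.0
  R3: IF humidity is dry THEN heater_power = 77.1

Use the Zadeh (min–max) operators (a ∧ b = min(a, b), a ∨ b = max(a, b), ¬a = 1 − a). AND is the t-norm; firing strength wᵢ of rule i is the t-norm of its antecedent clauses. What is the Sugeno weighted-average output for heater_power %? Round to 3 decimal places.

73.038

R1 (z=8.0): sparse=0.26, comfortable=0.09, warm=0.40; AND[min(a, b)] → w = 0.09
R2 (z=83.0): ¬empty=1−0.40=0.60, warm=0.40; AND[min(a, b)] → w = 0.40
R3 (z=77.1): dry=0.46 → w = 0.46
Weighted average = (0.09·8.0 + 0.40·83.0 + 0.46·77.1) / (0.09 + 0.40 + 0.46)
  = 69.3860 / 0.9500 = 73.038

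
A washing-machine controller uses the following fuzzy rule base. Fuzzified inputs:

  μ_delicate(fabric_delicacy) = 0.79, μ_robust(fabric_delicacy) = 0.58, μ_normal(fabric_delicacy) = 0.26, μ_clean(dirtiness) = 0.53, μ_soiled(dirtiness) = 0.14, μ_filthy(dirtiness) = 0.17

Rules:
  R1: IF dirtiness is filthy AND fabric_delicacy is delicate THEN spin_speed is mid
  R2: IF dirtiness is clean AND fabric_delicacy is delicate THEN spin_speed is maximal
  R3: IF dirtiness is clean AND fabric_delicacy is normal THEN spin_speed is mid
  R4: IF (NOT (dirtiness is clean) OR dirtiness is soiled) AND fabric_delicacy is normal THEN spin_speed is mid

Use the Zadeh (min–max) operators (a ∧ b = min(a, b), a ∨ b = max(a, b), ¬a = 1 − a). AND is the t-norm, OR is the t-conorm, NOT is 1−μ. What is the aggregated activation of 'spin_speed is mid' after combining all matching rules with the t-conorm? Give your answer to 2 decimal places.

0.26

R1: filthy=0.17, delicate=0.79; AND[min(a, b)] → w = 0.17
R2: clean=0.53, delicate=0.79; AND[min(a, b)] → w = 0.53
R3: clean=0.53, normal=0.26; AND[min(a, b)] → w = 0.26
R4: (¬clean=1−0.53=0.47 OR soiled=0.14) = 0.47; AND[min(a, b)] with normal=0.26 → w = 0.26
Rules with consequent 'mid': {R1, R3, R4} → strengths 0.17, 0.26, 0.26
Aggregate via t-conorm [max(a, b)]: 0.26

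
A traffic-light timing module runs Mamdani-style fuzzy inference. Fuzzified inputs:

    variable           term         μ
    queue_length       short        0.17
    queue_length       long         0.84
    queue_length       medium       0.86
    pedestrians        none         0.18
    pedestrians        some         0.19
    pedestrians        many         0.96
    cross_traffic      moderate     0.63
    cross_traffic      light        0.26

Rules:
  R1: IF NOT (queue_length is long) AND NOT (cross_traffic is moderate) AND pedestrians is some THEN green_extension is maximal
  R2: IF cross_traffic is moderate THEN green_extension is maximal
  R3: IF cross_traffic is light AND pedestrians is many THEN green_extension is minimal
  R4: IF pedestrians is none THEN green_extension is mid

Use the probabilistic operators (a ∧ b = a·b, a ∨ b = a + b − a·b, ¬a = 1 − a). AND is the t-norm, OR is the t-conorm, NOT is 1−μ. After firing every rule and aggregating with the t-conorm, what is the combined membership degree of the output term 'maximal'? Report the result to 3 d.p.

R1: ¬long=1−0.84=0.16, ¬moderate=1−0.63=0.37, some=0.19; AND[a·b] → w = 0.0112
R2: moderate=0.63 → w = 0.6300
R3: light=0.26, many=0.96; AND[a·b] → w = 0.2496
R4: none=0.18 → w = 0.1800
Rules with consequent 'maximal': {R1, R2} → strengths 0.0112, 0.6300
Aggregate via t-conorm [a + b − a·b]: 0.6342

0.634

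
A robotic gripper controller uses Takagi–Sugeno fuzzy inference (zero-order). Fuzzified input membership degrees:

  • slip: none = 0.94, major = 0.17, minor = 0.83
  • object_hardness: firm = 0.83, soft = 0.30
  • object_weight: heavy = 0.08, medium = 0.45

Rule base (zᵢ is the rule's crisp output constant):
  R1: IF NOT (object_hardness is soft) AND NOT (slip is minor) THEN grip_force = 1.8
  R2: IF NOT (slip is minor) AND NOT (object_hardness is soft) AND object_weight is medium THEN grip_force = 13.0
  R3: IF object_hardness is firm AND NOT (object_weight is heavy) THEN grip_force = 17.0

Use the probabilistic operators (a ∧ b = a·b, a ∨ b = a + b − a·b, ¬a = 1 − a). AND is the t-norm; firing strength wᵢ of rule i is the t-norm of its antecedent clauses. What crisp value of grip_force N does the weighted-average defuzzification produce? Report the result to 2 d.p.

R1 (z=1.8): ¬soft=1−0.30=0.70, ¬minor=1−0.83=0.17; AND[a·b] → w = 0.1190
R2 (z=13.0): ¬minor=1−0.83=0.17, ¬soft=1−0.30=0.70, medium=0.45; AND[a·b] → w = 0.0536
R3 (z=17.0): firm=0.83, ¬heavy=1−0.08=0.92; AND[a·b] → w = 0.7636
Weighted average = (0.1190·1.8 + 0.0536·13.0 + 0.7636·17.0) / (0.1190 + 0.0536 + 0.7636)
  = 13.8915 / 0.9362 = 14.84

14.84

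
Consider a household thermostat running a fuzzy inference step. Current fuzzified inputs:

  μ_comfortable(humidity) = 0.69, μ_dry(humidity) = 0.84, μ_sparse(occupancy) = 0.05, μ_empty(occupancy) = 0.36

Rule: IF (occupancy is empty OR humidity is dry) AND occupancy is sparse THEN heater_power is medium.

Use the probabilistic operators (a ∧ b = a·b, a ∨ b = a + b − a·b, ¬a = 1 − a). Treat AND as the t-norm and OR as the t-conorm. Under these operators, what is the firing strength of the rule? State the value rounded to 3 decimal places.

0.045

firing strength: (empty=0.36 OR dry=0.84) = 0.8976; AND[a·b] with sparse=0.05 → w = 0.0449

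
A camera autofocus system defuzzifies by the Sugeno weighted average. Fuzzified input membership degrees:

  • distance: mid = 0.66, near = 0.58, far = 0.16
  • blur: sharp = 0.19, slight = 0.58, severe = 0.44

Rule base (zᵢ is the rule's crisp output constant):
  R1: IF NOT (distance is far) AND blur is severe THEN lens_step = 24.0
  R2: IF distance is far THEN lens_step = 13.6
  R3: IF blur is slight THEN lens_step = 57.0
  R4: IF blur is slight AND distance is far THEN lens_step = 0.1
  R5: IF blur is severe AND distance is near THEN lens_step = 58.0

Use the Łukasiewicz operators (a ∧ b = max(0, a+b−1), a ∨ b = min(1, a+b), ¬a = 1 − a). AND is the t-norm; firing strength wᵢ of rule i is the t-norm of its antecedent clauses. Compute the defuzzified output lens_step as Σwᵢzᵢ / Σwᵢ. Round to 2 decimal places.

41.46

R1 (z=24.0): ¬far=1−0.16=0.84, severe=0.44; AND[max(0, a+b−1)] → w = 0.28
R2 (z=13.6): far=0.16 → w = 0.16
R3 (z=57.0): slight=0.58 → w = 0.58
R4 (z=0.1): slight=0.58, far=0.16; AND[max(0, a+b−1)] → w = 0.00
R5 (z=58.0): severe=0.44, near=0.58; AND[max(0, a+b−1)] → w = 0.02
Weighted average = (0.28·24.0 + 0.16·13.6 + 0.58·57.0 + 0.00·0.1 + 0.02·58.0) / (0.28 + 0.16 + 0.58 + 0.00 + 0.02)
  = 43.1160 / 1.0400 = 41.46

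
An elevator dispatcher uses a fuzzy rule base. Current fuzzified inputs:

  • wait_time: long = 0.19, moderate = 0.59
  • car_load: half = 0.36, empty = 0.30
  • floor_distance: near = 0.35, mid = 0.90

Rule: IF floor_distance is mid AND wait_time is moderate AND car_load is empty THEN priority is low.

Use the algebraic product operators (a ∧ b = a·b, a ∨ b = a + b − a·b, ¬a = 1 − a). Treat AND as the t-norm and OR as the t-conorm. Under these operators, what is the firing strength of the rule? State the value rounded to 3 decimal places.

firing strength: mid=0.90, moderate=0.59, empty=0.30; AND[a·b] → w = 0.1593

0.159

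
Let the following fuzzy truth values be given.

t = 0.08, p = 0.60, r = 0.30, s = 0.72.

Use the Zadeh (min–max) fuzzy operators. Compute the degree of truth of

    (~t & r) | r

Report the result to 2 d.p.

0.30

~t = 1 − 0.08 = 0.92
~t & r = min(a, b) on (0.92, 0.30) = 0.30
(~t & r) | r = max(a, b) on (0.30, 0.30) = 0.30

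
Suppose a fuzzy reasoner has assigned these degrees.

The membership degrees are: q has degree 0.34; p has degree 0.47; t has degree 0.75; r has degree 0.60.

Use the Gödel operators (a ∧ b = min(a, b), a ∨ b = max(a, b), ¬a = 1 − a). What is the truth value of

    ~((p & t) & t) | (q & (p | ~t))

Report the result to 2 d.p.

0.53

p & t = min(a, b) on (0.47, 0.75) = 0.47
(p & t) & t = min(a, b) on (0.47, 0.75) = 0.47
~((p & t) & t) = 1 − 0.47 = 0.53
~t = 1 − 0.75 = 0.25
p | ~t = max(a, b) on (0.47, 0.25) = 0.47
q & (p | ~t) = min(a, b) on (0.34, 0.47) = 0.34
~((p & t) & t) | (q & (p | ~t)) = max(a, b) on (0.53, 0.34) = 0.53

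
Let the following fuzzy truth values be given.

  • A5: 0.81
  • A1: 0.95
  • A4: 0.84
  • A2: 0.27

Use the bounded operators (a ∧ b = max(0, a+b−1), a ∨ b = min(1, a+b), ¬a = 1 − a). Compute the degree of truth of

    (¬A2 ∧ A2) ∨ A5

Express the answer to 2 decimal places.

0.81

¬A2 = 1 − 0.27 = 0.73
¬A2 ∧ A2 = max(0, a+b−1) on (0.73, 0.27) = 0.00
(¬A2 ∧ A2) ∨ A5 = min(1, a+b) on (0.00, 0.81) = 0.81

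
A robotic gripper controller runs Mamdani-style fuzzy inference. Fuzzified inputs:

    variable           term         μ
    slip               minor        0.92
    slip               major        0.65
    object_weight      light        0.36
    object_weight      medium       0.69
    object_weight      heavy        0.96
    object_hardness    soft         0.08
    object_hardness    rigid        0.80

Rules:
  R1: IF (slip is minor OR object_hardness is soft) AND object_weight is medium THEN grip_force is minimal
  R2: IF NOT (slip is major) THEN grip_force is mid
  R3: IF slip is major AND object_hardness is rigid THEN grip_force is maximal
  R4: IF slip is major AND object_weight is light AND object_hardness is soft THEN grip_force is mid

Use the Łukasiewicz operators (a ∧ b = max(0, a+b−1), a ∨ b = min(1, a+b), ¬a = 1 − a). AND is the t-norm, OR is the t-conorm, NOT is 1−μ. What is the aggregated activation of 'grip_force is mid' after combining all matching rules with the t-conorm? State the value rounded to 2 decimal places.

R1: (minor=0.92 OR soft=0.08) = 1.00; AND[max(0, a+b−1)] with medium=0.69 → w = 0.69
R2: ¬major=1−0.65=0.35 → w = 0.35
R3: major=0.65, rigid=0.80; AND[max(0, a+b−1)] → w = 0.45
R4: major=0.65, light=0.36, soft=0.08; AND[max(0, a+b−1)] → w = 0.00
Rules with consequent 'mid': {R2, R4} → strengths 0.35, 0.00
Aggregate via t-conorm [min(1, a+b)]: 0.35

0.35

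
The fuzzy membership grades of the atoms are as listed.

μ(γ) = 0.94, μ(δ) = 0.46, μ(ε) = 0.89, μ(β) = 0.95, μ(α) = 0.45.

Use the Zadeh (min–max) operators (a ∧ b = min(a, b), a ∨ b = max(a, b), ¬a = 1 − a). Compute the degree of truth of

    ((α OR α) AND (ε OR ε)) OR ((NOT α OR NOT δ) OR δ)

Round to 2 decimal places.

0.55

α OR α = max(a, b) on (0.45, 0.45) = 0.45
ε OR ε = max(a, b) on (0.89, 0.89) = 0.89
(α OR α) AND (ε OR ε) = min(a, b) on (0.45, 0.89) = 0.45
NOT α = 1 − 0.45 = 0.55
NOT δ = 1 − 0.46 = 0.54
NOT α OR NOT δ = max(a, b) on (0.55, 0.54) = 0.55
(NOT α OR NOT δ) OR δ = max(a, b) on (0.55, 0.46) = 0.55
((α OR α) AND (ε OR ε)) OR ((NOT α OR NOT δ) OR δ) = max(a, b) on (0.45, 0.55) = 0.55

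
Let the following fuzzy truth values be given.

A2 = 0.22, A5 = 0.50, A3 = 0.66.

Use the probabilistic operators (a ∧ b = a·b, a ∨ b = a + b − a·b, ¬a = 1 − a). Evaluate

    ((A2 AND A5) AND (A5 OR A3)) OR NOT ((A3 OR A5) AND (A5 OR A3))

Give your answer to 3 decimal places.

A2 AND A5 = a·b on (0.2200, 0.5000) = 0.1100
A5 OR A3 = a + b − a·b on (0.5000, 0.6600) = 0.8300
(A2 AND A5) AND (A5 OR A3) = a·b on (0.1100, 0.8300) = 0.0913
A3 OR A5 = a + b − a·b on (0.6600, 0.5000) = 0.8300
A5 OR A3 = a + b − a·b on (0.5000, 0.6600) = 0.8300
(A3 OR A5) AND (A5 OR A3) = a·b on (0.8300, 0.8300) = 0.6889
NOT ((A3 OR A5) AND (A5 OR A3)) = 1 − 0.6889 = 0.3111
((A2 AND A5) AND (A5 OR A3)) OR NOT ((A3 OR A5) AND (A5 OR A3)) = a + b − a·b on (0.0913, 0.3111) = 0.3740

0.374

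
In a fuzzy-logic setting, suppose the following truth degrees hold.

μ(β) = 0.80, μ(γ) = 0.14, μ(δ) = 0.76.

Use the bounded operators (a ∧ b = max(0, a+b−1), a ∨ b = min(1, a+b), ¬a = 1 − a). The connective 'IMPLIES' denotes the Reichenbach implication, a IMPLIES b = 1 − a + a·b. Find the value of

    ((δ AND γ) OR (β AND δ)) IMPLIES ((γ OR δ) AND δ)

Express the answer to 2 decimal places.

δ AND γ = max(0, a+b−1) on (0.76, 0.14) = 0.00
β AND δ = max(0, a+b−1) on (0.80, 0.76) = 0.56
(δ AND γ) OR (β AND δ) = min(1, a+b) on (0.00, 0.56) = 0.56
γ OR δ = min(1, a+b) on (0.14, 0.76) = 0.90
(γ OR δ) AND δ = max(0, a+b−1) on (0.90, 0.76) = 0.66
((δ AND γ) OR (β AND δ)) IMPLIES ((γ OR δ) AND δ)  [Reichenbach: 1 − a + a·b] with a=0.56, b=0.66 → 0.81

0.81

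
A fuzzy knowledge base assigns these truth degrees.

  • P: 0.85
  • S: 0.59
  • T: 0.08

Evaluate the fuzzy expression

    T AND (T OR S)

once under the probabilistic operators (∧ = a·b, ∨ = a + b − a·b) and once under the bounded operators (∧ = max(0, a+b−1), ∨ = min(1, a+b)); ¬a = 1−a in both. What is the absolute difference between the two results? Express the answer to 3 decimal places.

0.050

Under probabilistic:
  T OR S = a + b − a·b on (0.0800, 0.5900) = 0.6228
  T AND (T OR S) = a·b on (0.0800, 0.6228) = 0.0498
  → value = 0.0498
Under bounded:
  T OR S = min(1, a+b) on (0.08, 0.59) = 0.67
  T AND (T OR S) = max(0, a+b−1) on (0.08, 0.67) = 0.00
  → value = 0.0000
|0.0498 − 0.0000| = 0.050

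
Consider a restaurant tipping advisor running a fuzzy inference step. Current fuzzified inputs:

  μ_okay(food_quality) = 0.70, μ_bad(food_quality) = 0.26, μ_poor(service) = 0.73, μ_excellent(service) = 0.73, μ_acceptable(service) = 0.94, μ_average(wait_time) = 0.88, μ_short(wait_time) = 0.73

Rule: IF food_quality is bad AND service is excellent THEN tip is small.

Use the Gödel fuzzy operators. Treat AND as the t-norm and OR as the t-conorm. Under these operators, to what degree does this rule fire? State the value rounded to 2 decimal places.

0.26

firing strength: bad=0.26, excellent=0.73; AND[min(a, b)] → w = 0.26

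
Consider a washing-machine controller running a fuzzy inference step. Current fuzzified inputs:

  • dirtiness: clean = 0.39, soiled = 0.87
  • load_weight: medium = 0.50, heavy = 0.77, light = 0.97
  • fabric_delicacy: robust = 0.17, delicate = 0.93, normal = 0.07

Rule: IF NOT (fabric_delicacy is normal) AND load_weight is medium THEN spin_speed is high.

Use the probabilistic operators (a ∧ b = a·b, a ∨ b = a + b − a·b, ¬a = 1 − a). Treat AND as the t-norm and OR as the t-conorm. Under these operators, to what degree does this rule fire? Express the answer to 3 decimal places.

0.465

firing strength: ¬normal=1−0.07=0.93, medium=0.50; AND[a·b] → w = 0.4650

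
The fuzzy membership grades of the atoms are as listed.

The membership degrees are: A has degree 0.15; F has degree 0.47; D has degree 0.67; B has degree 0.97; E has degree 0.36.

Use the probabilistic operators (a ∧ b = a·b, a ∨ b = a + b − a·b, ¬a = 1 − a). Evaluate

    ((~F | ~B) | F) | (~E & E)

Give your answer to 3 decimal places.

0.814

~F = 1 − 0.4700 = 0.5300
~B = 1 − 0.9700 = 0.0300
~F | ~B = a + b − a·b on (0.5300, 0.0300) = 0.5441
(~F | ~B) | F = a + b − a·b on (0.5441, 0.4700) = 0.7584
~E = 1 − 0.3600 = 0.6400
~E & E = a·b on (0.6400, 0.3600) = 0.2304
((~F | ~B) | F) | (~E & E) = a + b − a·b on (0.7584, 0.2304) = 0.8140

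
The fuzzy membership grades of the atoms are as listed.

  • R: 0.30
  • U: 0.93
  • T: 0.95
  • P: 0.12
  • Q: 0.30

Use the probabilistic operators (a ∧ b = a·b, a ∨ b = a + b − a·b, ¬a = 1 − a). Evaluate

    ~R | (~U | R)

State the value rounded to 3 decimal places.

0.805

~R = 1 − 0.3000 = 0.7000
~U = 1 − 0.9300 = 0.0700
~U | R = a + b − a·b on (0.0700, 0.3000) = 0.3490
~R | (~U | R) = a + b − a·b on (0.7000, 0.3490) = 0.8047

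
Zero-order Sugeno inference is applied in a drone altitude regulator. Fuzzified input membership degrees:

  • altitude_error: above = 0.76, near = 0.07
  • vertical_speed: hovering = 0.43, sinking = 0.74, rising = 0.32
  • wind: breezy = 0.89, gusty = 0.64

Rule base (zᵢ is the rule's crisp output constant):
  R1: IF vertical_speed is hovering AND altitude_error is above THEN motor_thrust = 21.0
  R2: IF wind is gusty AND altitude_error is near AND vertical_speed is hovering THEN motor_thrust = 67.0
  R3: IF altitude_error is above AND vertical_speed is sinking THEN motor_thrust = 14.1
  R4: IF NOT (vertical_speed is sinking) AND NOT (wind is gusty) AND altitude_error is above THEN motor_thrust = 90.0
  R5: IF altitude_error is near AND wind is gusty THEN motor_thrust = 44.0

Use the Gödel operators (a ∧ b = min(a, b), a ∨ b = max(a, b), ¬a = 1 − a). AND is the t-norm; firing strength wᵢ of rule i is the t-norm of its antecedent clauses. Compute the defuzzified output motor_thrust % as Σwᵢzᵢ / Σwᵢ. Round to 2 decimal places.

R1 (z=21.0): hovering=0.43, above=0.76; AND[min(a, b)] → w = 0.43
R2 (z=67.0): gusty=0.64, near=0.07, hovering=0.43; AND[min(a, b)] → w = 0.07
R3 (z=14.1): above=0.76, sinking=0.74; AND[min(a, b)] → w = 0.74
R4 (z=90.0): ¬sinking=1−0.74=0.26, ¬gusty=1−0.64=0.36, above=0.76; AND[min(a, b)] → w = 0.26
R5 (z=44.0): near=0.07, gusty=0.64; AND[min(a, b)] → w = 0.07
Weighted average = (0.43·21.0 + 0.07·67.0 + 0.74·14.1 + 0.26·90.0 + 0.07·44.0) / (0.43 + 0.07 + 0.74 + 0.26 + 0.07)
  = 50.6340 / 1.5700 = 32.25

32.25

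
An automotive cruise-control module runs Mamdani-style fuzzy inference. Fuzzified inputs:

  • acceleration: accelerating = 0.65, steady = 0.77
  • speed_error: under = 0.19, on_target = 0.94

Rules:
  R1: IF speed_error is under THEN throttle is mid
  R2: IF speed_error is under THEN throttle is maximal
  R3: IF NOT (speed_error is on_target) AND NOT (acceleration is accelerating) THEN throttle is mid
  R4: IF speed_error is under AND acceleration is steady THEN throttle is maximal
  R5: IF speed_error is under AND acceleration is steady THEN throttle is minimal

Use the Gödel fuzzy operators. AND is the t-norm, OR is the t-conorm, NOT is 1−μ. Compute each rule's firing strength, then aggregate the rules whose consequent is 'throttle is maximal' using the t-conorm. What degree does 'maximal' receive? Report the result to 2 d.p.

0.19

R1: under=0.19 → w = 0.19
R2: under=0.19 → w = 0.19
R3: ¬on_target=1−0.94=0.06, ¬accelerating=1−0.65=0.35; AND[min(a, b)] → w = 0.06
R4: under=0.19, steady=0.77; AND[min(a, b)] → w = 0.19
R5: under=0.19, steady=0.77; AND[min(a, b)] → w = 0.19
Rules with consequent 'maximal': {R2, R4} → strengths 0.19, 0.19
Aggregate via t-conorm [max(a, b)]: 0.19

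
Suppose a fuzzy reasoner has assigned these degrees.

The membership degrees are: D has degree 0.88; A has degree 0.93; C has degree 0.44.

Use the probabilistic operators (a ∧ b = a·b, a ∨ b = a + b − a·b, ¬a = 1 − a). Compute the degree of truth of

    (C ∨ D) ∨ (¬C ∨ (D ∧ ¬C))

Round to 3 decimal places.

C ∨ D = a + b − a·b on (0.4400, 0.8800) = 0.9328
¬C = 1 − 0.4400 = 0.5600
¬C = 1 − 0.4400 = 0.5600
D ∧ ¬C = a·b on (0.8800, 0.5600) = 0.4928
¬C ∨ (D ∧ ¬C) = a + b − a·b on (0.5600, 0.4928) = 0.7768
(C ∨ D) ∨ (¬C ∨ (D ∧ ¬C)) = a + b − a·b on (0.9328, 0.7768) = 0.9850

0.985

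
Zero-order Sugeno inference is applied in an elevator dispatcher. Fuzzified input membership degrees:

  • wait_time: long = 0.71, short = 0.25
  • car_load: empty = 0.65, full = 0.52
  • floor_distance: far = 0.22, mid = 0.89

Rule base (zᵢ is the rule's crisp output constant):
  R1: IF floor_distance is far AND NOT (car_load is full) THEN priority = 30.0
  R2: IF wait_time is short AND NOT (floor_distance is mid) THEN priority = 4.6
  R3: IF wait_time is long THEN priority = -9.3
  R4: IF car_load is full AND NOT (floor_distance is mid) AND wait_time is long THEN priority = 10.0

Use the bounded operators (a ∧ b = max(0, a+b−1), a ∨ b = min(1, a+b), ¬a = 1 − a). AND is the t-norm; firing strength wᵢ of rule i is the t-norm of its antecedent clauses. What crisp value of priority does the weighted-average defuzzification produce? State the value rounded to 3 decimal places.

R1 (z=30.0): far=0.22, ¬full=1−0.52=0.48; AND[max(0, a+b−1)] → w = 0.00
R2 (z=4.6): short=0.25, ¬mid=1−0.89=0.11; AND[max(0, a+b−1)] → w = 0.00
R3 (z=-9.3): long=0.71 → w = 0.71
R4 (z=10.0): full=0.52, ¬mid=1−0.89=0.11, long=0.71; AND[max(0, a+b−1)] → w = 0.00
Weighted average = (0.00·30.0 + 0.00·4.6 + 0.71·-9.3 + 0.00·10.0) / (0.00 + 0.00 + 0.71 + 0.00)
  = -6.6030 / 0.7100 = -9.300

-9.300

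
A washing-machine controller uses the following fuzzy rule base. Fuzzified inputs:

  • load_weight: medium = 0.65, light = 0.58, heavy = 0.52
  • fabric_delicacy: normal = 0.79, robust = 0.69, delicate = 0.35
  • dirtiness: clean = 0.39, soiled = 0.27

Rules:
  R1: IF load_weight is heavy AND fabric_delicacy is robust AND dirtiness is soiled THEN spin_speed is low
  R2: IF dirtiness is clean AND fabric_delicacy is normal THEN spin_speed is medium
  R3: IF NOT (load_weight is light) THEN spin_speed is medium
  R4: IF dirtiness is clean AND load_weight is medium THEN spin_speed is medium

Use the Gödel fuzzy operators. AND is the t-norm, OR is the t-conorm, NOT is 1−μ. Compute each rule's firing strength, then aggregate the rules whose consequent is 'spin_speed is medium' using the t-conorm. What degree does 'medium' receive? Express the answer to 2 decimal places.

0.42

R1: heavy=0.52, robust=0.69, soiled=0.27; AND[min(a, b)] → w = 0.27
R2: clean=0.39, normal=0.79; AND[min(a, b)] → w = 0.39
R3: ¬light=1−0.58=0.42 → w = 0.42
R4: clean=0.39, medium=0.65; AND[min(a, b)] → w = 0.39
Rules with consequent 'medium': {R2, R3, R4} → strengths 0.39, 0.42, 0.39
Aggregate via t-conorm [max(a, b)]: 0.42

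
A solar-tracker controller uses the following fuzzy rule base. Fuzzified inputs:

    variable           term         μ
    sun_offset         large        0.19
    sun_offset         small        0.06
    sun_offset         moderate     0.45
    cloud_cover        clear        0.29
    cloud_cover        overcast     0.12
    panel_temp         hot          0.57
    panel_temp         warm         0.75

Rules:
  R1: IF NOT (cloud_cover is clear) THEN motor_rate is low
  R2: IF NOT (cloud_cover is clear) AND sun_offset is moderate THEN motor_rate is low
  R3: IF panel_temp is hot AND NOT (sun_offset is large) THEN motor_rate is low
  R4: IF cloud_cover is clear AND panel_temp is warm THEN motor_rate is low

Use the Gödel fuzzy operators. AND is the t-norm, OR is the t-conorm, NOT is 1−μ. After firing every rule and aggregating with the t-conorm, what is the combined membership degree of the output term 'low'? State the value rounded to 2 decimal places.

0.71

R1: ¬clear=1−0.29=0.71 → w = 0.71
R2: ¬clear=1−0.29=0.71, moderate=0.45; AND[min(a, b)] → w = 0.45
R3: hot=0.57, ¬large=1−0.19=0.81; AND[min(a, b)] → w = 0.57
R4: clear=0.29, warm=0.75; AND[min(a, b)] → w = 0.29
Rules with consequent 'low': {R1, R2, R3, R4} → strengths 0.71, 0.45, 0.57, 0.29
Aggregate via t-conorm [max(a, b)]: 0.71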